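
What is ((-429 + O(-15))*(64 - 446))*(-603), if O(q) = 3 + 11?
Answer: -95593590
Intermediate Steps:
O(q) = 14
((-429 + O(-15))*(64 - 446))*(-603) = ((-429 + 14)*(64 - 446))*(-603) = -415*(-382)*(-603) = 158530*(-603) = -95593590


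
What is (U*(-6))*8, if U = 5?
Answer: -240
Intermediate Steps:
(U*(-6))*8 = (5*(-6))*8 = -30*8 = -240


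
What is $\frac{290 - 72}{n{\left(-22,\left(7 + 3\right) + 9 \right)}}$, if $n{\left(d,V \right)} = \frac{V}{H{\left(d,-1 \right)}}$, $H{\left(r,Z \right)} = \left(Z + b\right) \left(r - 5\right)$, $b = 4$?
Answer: $- \frac{17658}{19} \approx -929.37$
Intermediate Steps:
$H{\left(r,Z \right)} = \left(-5 + r\right) \left(4 + Z\right)$ ($H{\left(r,Z \right)} = \left(Z + 4\right) \left(r - 5\right) = \left(4 + Z\right) \left(-5 + r\right) = \left(-5 + r\right) \left(4 + Z\right)$)
$n{\left(d,V \right)} = \frac{V}{-15 + 3 d}$ ($n{\left(d,V \right)} = \frac{V}{-20 - -5 + 4 d - d} = \frac{V}{-20 + 5 + 4 d - d} = \frac{V}{-15 + 3 d}$)
$\frac{290 - 72}{n{\left(-22,\left(7 + 3\right) + 9 \right)}} = \frac{290 - 72}{\frac{1}{3} \left(\left(7 + 3\right) + 9\right) \frac{1}{-5 - 22}} = \frac{290 - 72}{\frac{1}{3} \left(10 + 9\right) \frac{1}{-27}} = \frac{218}{\frac{1}{3} \cdot 19 \left(- \frac{1}{27}\right)} = \frac{218}{- \frac{19}{81}} = 218 \left(- \frac{81}{19}\right) = - \frac{17658}{19}$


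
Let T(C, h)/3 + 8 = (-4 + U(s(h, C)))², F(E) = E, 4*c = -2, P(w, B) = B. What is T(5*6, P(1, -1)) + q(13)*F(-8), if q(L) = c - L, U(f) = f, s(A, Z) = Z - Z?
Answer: 132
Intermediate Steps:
s(A, Z) = 0
c = -½ (c = (¼)*(-2) = -½ ≈ -0.50000)
q(L) = -½ - L
T(C, h) = 24 (T(C, h) = -24 + 3*(-4 + 0)² = -24 + 3*(-4)² = -24 + 3*16 = -24 + 48 = 24)
T(5*6, P(1, -1)) + q(13)*F(-8) = 24 + (-½ - 1*13)*(-8) = 24 + (-½ - 13)*(-8) = 24 - 27/2*(-8) = 24 + 108 = 132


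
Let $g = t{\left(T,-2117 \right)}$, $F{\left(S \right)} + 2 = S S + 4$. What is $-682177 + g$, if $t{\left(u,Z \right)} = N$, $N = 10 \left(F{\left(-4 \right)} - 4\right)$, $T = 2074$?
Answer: $-682037$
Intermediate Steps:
$F{\left(S \right)} = 2 + S^{2}$ ($F{\left(S \right)} = -2 + \left(S S + 4\right) = -2 + \left(S^{2} + 4\right) = -2 + \left(4 + S^{2}\right) = 2 + S^{2}$)
$N = 140$ ($N = 10 \left(\left(2 + \left(-4\right)^{2}\right) - 4\right) = 10 \left(\left(2 + 16\right) - 4\right) = 10 \left(18 - 4\right) = 10 \cdot 14 = 140$)
$t{\left(u,Z \right)} = 140$
$g = 140$
$-682177 + g = -682177 + 140 = -682037$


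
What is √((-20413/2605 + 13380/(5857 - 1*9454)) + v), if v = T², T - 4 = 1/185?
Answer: 2*√14982840153393409/115565615 ≈ 2.1184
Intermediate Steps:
T = 741/185 (T = 4 + 1/185 = 741/185 ≈ 4.0054)
v = 549081/34225 (v = (741/185)² = 549081/34225 ≈ 16.043)
√((-20413/2605 + 13380/(5857 - 1*9454)) + v) = √((-20413/2605 + 13380/(5857 - 1*9454)) + 549081/34225) = √((-20413*1/2605 + 13380/(5857 - 9454)) + 549081/34225) = √((-20413/2605 + 13380/(-3597)) + 549081/34225) = √((-20413/2605 + 13380*(-1/3597)) + 549081/34225) = √((-20413/2605 - 4460/1199) + 549081/34225) = √(-36093487/3123395 + 549081/34225) = √(95939451484/21379638775) = 2*√14982840153393409/115565615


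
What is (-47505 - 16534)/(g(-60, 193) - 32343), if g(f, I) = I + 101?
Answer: 64039/32049 ≈ 1.9982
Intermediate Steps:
g(f, I) = 101 + I
(-47505 - 16534)/(g(-60, 193) - 32343) = (-47505 - 16534)/((101 + 193) - 32343) = -64039/(294 - 32343) = -64039/(-32049) = -64039*(-1/32049) = 64039/32049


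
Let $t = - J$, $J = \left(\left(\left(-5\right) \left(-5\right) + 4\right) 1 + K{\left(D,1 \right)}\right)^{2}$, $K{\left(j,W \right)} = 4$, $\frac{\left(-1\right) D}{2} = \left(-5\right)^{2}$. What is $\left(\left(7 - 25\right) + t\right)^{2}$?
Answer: $1225449$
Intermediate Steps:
$D = -50$ ($D = - 2 \left(-5\right)^{2} = \left(-2\right) 25 = -50$)
$J = 1089$ ($J = \left(\left(\left(-5\right) \left(-5\right) + 4\right) 1 + 4\right)^{2} = \left(\left(25 + 4\right) 1 + 4\right)^{2} = \left(29 \cdot 1 + 4\right)^{2} = \left(29 + 4\right)^{2} = 33^{2} = 1089$)
$t = -1089$ ($t = \left(-1\right) 1089 = -1089$)
$\left(\left(7 - 25\right) + t\right)^{2} = \left(\left(7 - 25\right) - 1089\right)^{2} = \left(-18 - 1089\right)^{2} = \left(-1107\right)^{2} = 1225449$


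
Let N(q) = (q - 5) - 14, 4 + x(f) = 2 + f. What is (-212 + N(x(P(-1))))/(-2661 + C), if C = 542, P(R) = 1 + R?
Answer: 233/2119 ≈ 0.10996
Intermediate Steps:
x(f) = -2 + f (x(f) = -4 + (2 + f) = -2 + f)
N(q) = -19 + q (N(q) = (-5 + q) - 14 = -19 + q)
(-212 + N(x(P(-1))))/(-2661 + C) = (-212 + (-19 + (-2 + (1 - 1))))/(-2661 + 542) = (-212 + (-19 + (-2 + 0)))/(-2119) = (-212 + (-19 - 2))*(-1/2119) = (-212 - 21)*(-1/2119) = -233*(-1/2119) = 233/2119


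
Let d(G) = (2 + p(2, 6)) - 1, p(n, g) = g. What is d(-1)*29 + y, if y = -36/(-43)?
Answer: 8765/43 ≈ 203.84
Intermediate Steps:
y = 36/43 (y = -36*(-1/43) = 36/43 ≈ 0.83721)
d(G) = 7 (d(G) = (2 + 6) - 1 = 8 - 1 = 7)
d(-1)*29 + y = 7*29 + 36/43 = 203 + 36/43 = 8765/43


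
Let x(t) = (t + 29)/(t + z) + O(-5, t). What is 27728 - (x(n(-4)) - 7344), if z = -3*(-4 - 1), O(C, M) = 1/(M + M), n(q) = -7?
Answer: 981941/28 ≈ 35069.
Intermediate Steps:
O(C, M) = 1/(2*M)
z = 15 (z = -3*(-5) = 15)
x(t) = 1/(2*t) + (29 + t)/(15 + t) (x(t) = (t + 29)/(t + 15) + 1/(2*t) = (29 + t)/(15 + t) + 1/(2*t) = 1/(2*t) + (29 + t)/(15 + t))
27728 - (x(n(-4)) - 7344) = 27728 - ((1/2)*(15 - 7*(59 + 2*(-7)))/(-7*(15 - 7)) - 7344) = 27728 - ((1/2)*(-1/7)*(15 - 7*(59 - 14))/8 - 7344) = 27728 - ((1/2)*(-1/7)*(1/8)*(15 - 7*45) - 7344) = 27728 - ((1/2)*(-1/7)*(1/8)*(15 - 315) - 7344) = 27728 - ((1/2)*(-1/7)*(1/8)*(-300) - 7344) = 27728 - (75/28 - 7344) = 27728 - 1*(-205557/28) = 27728 + 205557/28 = 981941/28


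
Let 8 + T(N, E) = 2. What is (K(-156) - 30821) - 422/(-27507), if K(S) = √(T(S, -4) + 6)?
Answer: -847792825/27507 ≈ -30821.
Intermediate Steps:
T(N, E) = -6 (T(N, E) = -8 + 2 = -6)
K(S) = 0 (K(S) = √(-6 + 6) = √0 = 0)
(K(-156) - 30821) - 422/(-27507) = (0 - 30821) - 422/(-27507) = -30821 - 422*(-1/27507) = -30821 + 422/27507 = -847792825/27507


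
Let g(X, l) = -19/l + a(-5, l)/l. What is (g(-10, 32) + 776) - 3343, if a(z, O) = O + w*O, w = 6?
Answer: -81939/32 ≈ -2560.6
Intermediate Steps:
a(z, O) = 7*O (a(z, O) = O + 6*O = 7*O)
g(X, l) = 7 - 19/l (g(X, l) = -19/l + (7*l)/l = -19/l + 7 = 7 - 19/l)
(g(-10, 32) + 776) - 3343 = ((7 - 19/32) + 776) - 3343 = (205/32 + 776) - 3343 = 25037/32 - 3343 = -81939/32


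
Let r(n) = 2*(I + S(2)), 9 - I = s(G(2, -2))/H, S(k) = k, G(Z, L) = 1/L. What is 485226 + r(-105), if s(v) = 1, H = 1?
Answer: 485246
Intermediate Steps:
I = 8 (I = 9 - 1/1 = 9 - 1 = 8)
r(n) = 20 (r(n) = 2*(8 + 2) = 2*10 = 20)
485226 + r(-105) = 485226 + 20 = 485246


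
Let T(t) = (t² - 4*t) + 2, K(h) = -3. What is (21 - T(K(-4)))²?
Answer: 4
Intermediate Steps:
T(t) = 2 + t² - 4*t
(21 - T(K(-4)))² = (21 - (2 + (-3)² - 4*(-3)))² = (21 - (2 + 9 + 12))² = (21 - 1*23)² = (21 - 23)² = (-2)² = 4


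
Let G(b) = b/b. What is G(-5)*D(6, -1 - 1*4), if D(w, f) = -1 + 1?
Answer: 0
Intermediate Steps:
G(b) = 1
D(w, f) = 0
G(-5)*D(6, -1 - 1*4) = 1*0 = 0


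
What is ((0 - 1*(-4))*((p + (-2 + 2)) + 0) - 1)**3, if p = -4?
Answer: -4913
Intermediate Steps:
((0 - 1*(-4))*((p + (-2 + 2)) + 0) - 1)**3 = ((0 - 1*(-4))*((-4 + (-2 + 2)) + 0) - 1)**3 = ((0 + 4)*((-4 + 0) + 0) - 1)**3 = (4*(-4 + 0) - 1)**3 = (4*(-4) - 1)**3 = (-16 - 1)**3 = (-17)**3 = -4913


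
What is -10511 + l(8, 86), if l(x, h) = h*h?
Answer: -3115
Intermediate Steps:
l(x, h) = h**2
-10511 + l(8, 86) = -10511 + 86**2 = -10511 + 7396 = -3115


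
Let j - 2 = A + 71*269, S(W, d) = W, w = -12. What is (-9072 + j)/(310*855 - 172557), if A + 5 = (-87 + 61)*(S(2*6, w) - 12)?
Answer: 10024/92493 ≈ 0.10838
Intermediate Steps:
A = -5 (A = -5 + (-87 + 61)*(2*6 - 12) = -5 - 26*(12 - 12) = -5 - 26*0 = -5 + 0 = -5)
j = 19096 (j = 2 + (-5 + 71*269) = 2 + (-5 + 19099) = 2 + 19094 = 19096)
(-9072 + j)/(310*855 - 172557) = (-9072 + 19096)/(310*855 - 172557) = 10024/(265050 - 172557) = 10024/92493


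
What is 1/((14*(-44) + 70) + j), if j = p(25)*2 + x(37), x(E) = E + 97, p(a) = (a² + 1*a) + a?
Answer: 1/938 ≈ 0.0010661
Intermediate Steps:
p(a) = a² + 2*a (p(a) = (a² + a) + a = (a + a²) + a = a² + 2*a)
x(E) = 97 + E
j = 1484 (j = (25*(2 + 25))*2 + (97 + 37) = (25*27)*2 + 134 = 675*2 + 134 = 1350 + 134 = 1484)
1/((14*(-44) + 70) + j) = 1/((14*(-44) + 70) + 1484) = 1/((-616 + 70) + 1484) = 1/(-546 + 1484) = 1/938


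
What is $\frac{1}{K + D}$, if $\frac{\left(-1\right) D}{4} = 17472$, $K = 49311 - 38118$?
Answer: $- \frac{1}{58695} \approx -1.7037 \cdot 10^{-5}$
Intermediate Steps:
$K = 11193$ ($K = 49311 - 38118 = 11193$)
$D = -69888$ ($D = \left(-4\right) 17472 = -69888$)
$\frac{1}{K + D} = \frac{1}{11193 - 69888} = \frac{1}{-58695} = - \frac{1}{58695}$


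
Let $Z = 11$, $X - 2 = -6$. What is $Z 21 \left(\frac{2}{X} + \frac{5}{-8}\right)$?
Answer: $- \frac{2079}{8} \approx -259.88$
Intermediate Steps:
$X = -4$ ($X = 2 - 6 = -4$)
$Z 21 \left(\frac{2}{X} + \frac{5}{-8}\right) = 11 \cdot 21 \left(\frac{2}{-4} + \frac{5}{-8}\right) = 231 \left(2 \left(- \frac{1}{4}\right) + 5 \left(- \frac{1}{8}\right)\right) = 231 \left(- \frac{1}{2} - \frac{5}{8}\right) = 231 \left(- \frac{9}{8}\right) = - \frac{2079}{8}$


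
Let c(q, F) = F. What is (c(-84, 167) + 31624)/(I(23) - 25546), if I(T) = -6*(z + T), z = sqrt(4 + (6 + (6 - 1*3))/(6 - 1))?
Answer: -1020650055/824584559 + 95373*sqrt(145)/1649169118 ≈ -1.2371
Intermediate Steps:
z = sqrt(145)/5 (z = sqrt(4 + (6 + (6 - 3))/5) = sqrt(4 + (6 + 3)*(1/5)) = sqrt(4 + 9*(1/5)) = sqrt(4 + 9/5) = sqrt(29/5) = sqrt(145)/5 ≈ 2.4083)
I(T) = -6*T - 6*sqrt(145)/5 (I(T) = -6*(sqrt(145)/5 + T) = -6*(T + sqrt(145)/5) = -6*T - 6*sqrt(145)/5)
(c(-84, 167) + 31624)/(I(23) - 25546) = (167 + 31624)/((-6*23 - 6*sqrt(145)/5) - 25546) = 31791/((-138 - 6*sqrt(145)/5) - 25546) = 31791/(-25684 - 6*sqrt(145)/5)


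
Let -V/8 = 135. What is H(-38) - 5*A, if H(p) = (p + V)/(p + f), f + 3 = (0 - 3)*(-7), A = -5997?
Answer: 300409/10 ≈ 30041.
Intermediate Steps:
V = -1080 (V = -8*135 = -1080)
f = 18 (f = -3 + (0 - 3)*(-7) = -3 - 3*(-7) = -3 + 21 = 18)
H(p) = (-1080 + p)/(18 + p) (H(p) = (p - 1080)/(p + 18) = (-1080 + p)/(18 + p))
H(-38) - 5*A = (-1080 - 38)/(18 - 38) - 5*(-5997) = -1118/(-20) - 1*(-29985) = -1/20*(-1118) + 29985 = 559/10 + 29985 = 300409/10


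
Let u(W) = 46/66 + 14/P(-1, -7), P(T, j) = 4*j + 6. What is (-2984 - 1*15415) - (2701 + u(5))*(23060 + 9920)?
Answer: -2940279467/33 ≈ -8.9099e+7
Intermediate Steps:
P(T, j) = 6 + 4*j
u(W) = 2/33 (u(W) = 46/66 + 14/(6 + 4*(-7)) = 46*(1/66) + 14/(6 - 28) = 23/33 + 14/(-22) = 23/33 + 14*(-1/22) = 23/33 - 7/11 = 2/33)
(-2984 - 1*15415) - (2701 + u(5))*(23060 + 9920) = (-2984 - 1*15415) - (2701 + 2/33)*(23060 + 9920) = (-2984 - 15415) - 89135*32980/33 = -18399 - 1*2939672300/33 = -18399 - 2939672300/33 = -2940279467/33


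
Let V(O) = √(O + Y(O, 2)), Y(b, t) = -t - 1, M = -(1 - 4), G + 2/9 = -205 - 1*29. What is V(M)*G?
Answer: 0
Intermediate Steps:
G = -2108/9 (G = -2/9 + (-205 - 1*29) = -2/9 + (-205 - 29) = -2/9 - 234 = -2108/9 ≈ -234.22)
M = 3 (M = -1*(-3) = 3)
Y(b, t) = -1 - t
V(O) = √(-3 + O) (V(O) = √(O + (-1 - 1*2)) = √(O + (-1 - 2)) = √(O - 3) = √(-3 + O))
V(M)*G = √(-3 + 3)*(-2108/9) = √0*(-2108/9) = 0*(-2108/9) = 0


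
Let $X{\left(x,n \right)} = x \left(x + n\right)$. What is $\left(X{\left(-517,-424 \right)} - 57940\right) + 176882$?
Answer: $605439$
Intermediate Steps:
$X{\left(x,n \right)} = x \left(n + x\right)$
$\left(X{\left(-517,-424 \right)} - 57940\right) + 176882 = \left(- 517 \left(-424 - 517\right) - 57940\right) + 176882 = \left(\left(-517\right) \left(-941\right) - 57940\right) + 176882 = \left(486497 - 57940\right) + 176882 = 428557 + 176882 = 605439$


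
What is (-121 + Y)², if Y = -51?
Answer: 29584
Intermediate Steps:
(-121 + Y)² = (-121 - 51)² = (-172)² = 29584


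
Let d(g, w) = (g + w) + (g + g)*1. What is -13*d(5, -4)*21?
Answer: -3003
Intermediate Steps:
d(g, w) = w + 3*g (d(g, w) = (g + w) + (2*g)*1 = (g + w) + 2*g = w + 3*g)
-13*d(5, -4)*21 = -13*(-4 + 3*5)*21 = -13*(-4 + 15)*21 = -13*11*21 = -143*21 = -3003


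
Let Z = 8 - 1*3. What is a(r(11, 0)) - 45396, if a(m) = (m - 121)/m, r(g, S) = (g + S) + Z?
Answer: -726441/16 ≈ -45403.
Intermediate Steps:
Z = 5 (Z = 8 - 3 = 5)
r(g, S) = 5 + S + g (r(g, S) = (g + S) + 5 = (S + g) + 5 = 5 + S + g)
a(m) = (-121 + m)/m
a(r(11, 0)) - 45396 = (-121 + (5 + 0 + 11))/(5 + 0 + 11) - 45396 = (-121 + 16)/16 - 45396 = (1/16)*(-105) - 45396 = -105/16 - 45396 = -726441/16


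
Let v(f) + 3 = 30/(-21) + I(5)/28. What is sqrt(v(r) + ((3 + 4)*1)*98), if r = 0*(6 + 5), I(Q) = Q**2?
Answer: sqrt(133763)/14 ≈ 26.124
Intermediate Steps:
r = 0 (r = 0*11 = 0)
v(f) = -99/28 (v(f) = -3 + (30/(-21) + 5**2/28) = -3 + (30*(-1/21) + 25*(1/28)) = -3 + (-10/7 + 25/28) = -3 - 15/28 = -99/28)
sqrt(v(r) + ((3 + 4)*1)*98) = sqrt(-99/28 + ((3 + 4)*1)*98) = sqrt(-99/28 + (7*1)*98) = sqrt(-99/28 + 7*98) = sqrt(-99/28 + 686) = sqrt(19109/28) = sqrt(133763)/14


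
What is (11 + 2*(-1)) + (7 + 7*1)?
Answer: 23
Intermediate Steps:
(11 + 2*(-1)) + (7 + 7*1) = (11 - 2) + (7 + 7) = 9 + 14 = 23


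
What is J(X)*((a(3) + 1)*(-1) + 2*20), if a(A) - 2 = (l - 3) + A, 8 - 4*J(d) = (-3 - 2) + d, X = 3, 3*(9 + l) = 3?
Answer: 225/2 ≈ 112.50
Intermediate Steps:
l = -8 (l = -9 + (⅓)*3 = -9 + 1 = -8)
J(d) = 13/4 - d/4 (J(d) = 2 - ((-3 - 2) + d)/4 = 2 - (-5 + d)/4 = 2 + (5/4 - d/4) = 13/4 - d/4)
a(A) = -9 + A (a(A) = 2 + ((-8 - 3) + A) = 2 + (-11 + A) = -9 + A)
J(X)*((a(3) + 1)*(-1) + 2*20) = (13/4 - ¼*3)*(((-9 + 3) + 1)*(-1) + 2*20) = (13/4 - ¾)*((-6 + 1)*(-1) + 40) = 5*(-5*(-1) + 40)/2 = 5*(5 + 40)/2 = (5/2)*45 = 225/2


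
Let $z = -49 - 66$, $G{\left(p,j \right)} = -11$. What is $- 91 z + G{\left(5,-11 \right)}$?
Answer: $10454$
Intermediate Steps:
$z = -115$
$- 91 z + G{\left(5,-11 \right)} = \left(-91\right) \left(-115\right) - 11 = 10465 - 11 = 10454$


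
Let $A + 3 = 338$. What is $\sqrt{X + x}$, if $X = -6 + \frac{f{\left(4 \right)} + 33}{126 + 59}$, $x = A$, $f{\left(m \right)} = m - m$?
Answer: $\frac{\sqrt{11266130}}{185} \approx 18.143$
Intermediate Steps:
$f{\left(m \right)} = 0$
$A = 335$ ($A = -3 + 338 = 335$)
$x = 335$
$X = - \frac{1077}{185}$ ($X = -6 + \frac{0 + 33}{126 + 59} = -6 + \frac{33}{185} = - \frac{1077}{185} \approx -5.8216$)
$\sqrt{X + x} = \sqrt{- \frac{1077}{185} + 335} = \sqrt{\frac{60898}{185}} = \frac{\sqrt{11266130}}{185}$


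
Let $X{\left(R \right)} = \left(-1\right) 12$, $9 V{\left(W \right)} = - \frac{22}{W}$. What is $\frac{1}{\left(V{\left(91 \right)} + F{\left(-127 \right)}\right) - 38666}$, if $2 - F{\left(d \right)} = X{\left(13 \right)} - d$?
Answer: $- \frac{819}{31760023} \approx -2.5787 \cdot 10^{-5}$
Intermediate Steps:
$V{\left(W \right)} = - \frac{22}{9 W}$ ($V{\left(W \right)} = \frac{\left(-22\right) \frac{1}{W}}{9} = - \frac{22}{9 W}$)
$X{\left(R \right)} = -12$
$F{\left(d \right)} = 14 + d$ ($F{\left(d \right)} = 2 - \left(-12 - d\right) = 2 + \left(12 + d\right) = 14 + d$)
$\frac{1}{\left(V{\left(91 \right)} + F{\left(-127 \right)}\right) - 38666} = \frac{1}{\left(- \frac{22}{9 \cdot 91} + \left(14 - 127\right)\right) - 38666} = \frac{1}{\left(\left(- \frac{22}{9}\right) \frac{1}{91} - 113\right) - 38666} = \frac{1}{\left(- \frac{22}{819} - 113\right) - 38666} = \frac{1}{- \frac{92569}{819} - 38666} = \frac{1}{- \frac{31760023}{819}} = - \frac{819}{31760023}$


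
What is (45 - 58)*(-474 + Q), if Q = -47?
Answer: 6773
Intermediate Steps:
(45 - 58)*(-474 + Q) = (45 - 58)*(-474 - 47) = -13*(-521) = 6773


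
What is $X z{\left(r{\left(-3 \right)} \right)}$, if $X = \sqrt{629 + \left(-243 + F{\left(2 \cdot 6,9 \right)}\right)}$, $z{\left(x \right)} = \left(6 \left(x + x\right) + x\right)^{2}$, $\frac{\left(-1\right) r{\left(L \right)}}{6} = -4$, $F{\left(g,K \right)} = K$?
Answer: $97344 \sqrt{395} \approx 1.9347 \cdot 10^{6}$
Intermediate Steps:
$r{\left(L \right)} = 24$ ($r{\left(L \right)} = \left(-6\right) \left(-4\right) = 24$)
$z{\left(x \right)} = 169 x^{2}$ ($z{\left(x \right)} = \left(6 \cdot 2 x + x\right)^{2} = \left(12 x + x\right)^{2} = \left(13 x\right)^{2} = 169 x^{2}$)
$X = \sqrt{395}$ ($X = \sqrt{629 + \left(-243 + 9\right)} = \sqrt{629 - 234} = \sqrt{395} \approx 19.875$)
$X z{\left(r{\left(-3 \right)} \right)} = \sqrt{395} \cdot 169 \cdot 24^{2} = \sqrt{395} \cdot 169 \cdot 576 = \sqrt{395} \cdot 97344 = 97344 \sqrt{395}$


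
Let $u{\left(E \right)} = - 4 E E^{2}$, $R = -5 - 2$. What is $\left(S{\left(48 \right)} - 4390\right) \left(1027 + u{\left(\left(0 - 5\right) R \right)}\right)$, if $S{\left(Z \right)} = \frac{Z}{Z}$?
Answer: $748205997$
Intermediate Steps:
$S{\left(Z \right)} = 1$
$R = -7$
$u{\left(E \right)} = - 4 E^{3}$
$\left(S{\left(48 \right)} - 4390\right) \left(1027 + u{\left(\left(0 - 5\right) R \right)}\right) = \left(1 - 4390\right) \left(1027 - 4 \left(\left(0 - 5\right) \left(-7\right)\right)^{3}\right) = - 4389 \left(1027 - 4 \left(\left(-5\right) \left(-7\right)\right)^{3}\right) = - 4389 \left(1027 - 4 \cdot 35^{3}\right) = - 4389 \left(1027 - 171500\right) = \left(-4389\right) \left(-170473\right) = 748205997$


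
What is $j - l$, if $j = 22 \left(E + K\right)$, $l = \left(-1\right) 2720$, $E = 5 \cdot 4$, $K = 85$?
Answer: $5030$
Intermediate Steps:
$E = 20$
$l = -2720$
$j = 2310$ ($j = 22 \left(20 + 85\right) = 22 \cdot 105 = 2310$)
$j - l = 2310 - -2720 = 2310 + 2720 = 5030$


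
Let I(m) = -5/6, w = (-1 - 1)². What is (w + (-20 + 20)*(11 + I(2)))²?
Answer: 16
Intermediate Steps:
w = 4 (w = (-2)² = 4)
I(m) = -⅚ (I(m) = -5*⅙ = -⅚)
(w + (-20 + 20)*(11 + I(2)))² = (4 + (-20 + 20)*(11 - ⅚))² = (4 + 0*(61/6))² = (4 + 0)² = 4² = 16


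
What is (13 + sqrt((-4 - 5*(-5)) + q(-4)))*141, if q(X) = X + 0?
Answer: 1833 + 141*sqrt(17) ≈ 2414.4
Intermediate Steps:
q(X) = X
(13 + sqrt((-4 - 5*(-5)) + q(-4)))*141 = (13 + sqrt((-4 - 5*(-5)) - 4))*141 = (13 + sqrt((-4 + 25) - 4))*141 = (13 + sqrt(21 - 4))*141 = (13 + sqrt(17))*141 = 1833 + 141*sqrt(17)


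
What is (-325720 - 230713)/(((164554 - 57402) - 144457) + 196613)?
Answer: -556433/159308 ≈ -3.4928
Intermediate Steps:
(-325720 - 230713)/(((164554 - 57402) - 144457) + 196613) = -556433/((107152 - 144457) + 196613) = -556433/(-37305 + 196613) = -556433/159308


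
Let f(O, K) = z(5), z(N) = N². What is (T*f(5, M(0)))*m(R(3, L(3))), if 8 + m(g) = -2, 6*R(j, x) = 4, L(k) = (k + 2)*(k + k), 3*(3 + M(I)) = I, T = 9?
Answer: -2250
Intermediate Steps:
M(I) = -3 + I/3
f(O, K) = 25 (f(O, K) = 5² = 25)
L(k) = 2*k*(2 + k) (L(k) = (2 + k)*(2*k) = 2*k*(2 + k))
R(j, x) = ⅔ (R(j, x) = (⅙)*4 = ⅔)
m(g) = -10 (m(g) = -8 - 2 = -10)
(T*f(5, M(0)))*m(R(3, L(3))) = (9*25)*(-10) = 225*(-10) = -2250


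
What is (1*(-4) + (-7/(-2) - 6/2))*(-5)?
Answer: 35/2 ≈ 17.500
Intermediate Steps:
(1*(-4) + (-7/(-2) - 6/2))*(-5) = (-4 + (-7*(-1/2) - 6*1/2))*(-5) = (-4 + (7/2 - 3))*(-5) = (-4 + 1/2)*(-5) = -7/2*(-5) = 35/2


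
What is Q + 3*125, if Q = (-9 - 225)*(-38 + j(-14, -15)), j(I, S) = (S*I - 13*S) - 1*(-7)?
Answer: -87141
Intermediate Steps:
j(I, S) = 7 - 13*S + I*S (j(I, S) = (I*S - 13*S) + 7 = (-13*S + I*S) + 7 = 7 - 13*S + I*S)
Q = -87516 (Q = (-9 - 225)*(-38 + (7 - 13*(-15) - 14*(-15))) = -234*(-38 + (7 + 195 + 210)) = -234*(-38 + 412) = -234*374 = -87516)
Q + 3*125 = -87516 + 3*125 = -87516 + 375 = -87141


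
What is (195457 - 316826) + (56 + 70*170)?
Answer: -109413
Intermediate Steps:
(195457 - 316826) + (56 + 70*170) = -121369 + (56 + 11900) = -121369 + 11956 = -109413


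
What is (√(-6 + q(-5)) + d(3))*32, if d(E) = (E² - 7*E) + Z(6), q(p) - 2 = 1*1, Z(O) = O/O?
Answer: -352 + 32*I*√3 ≈ -352.0 + 55.426*I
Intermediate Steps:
Z(O) = 1
q(p) = 3 (q(p) = 2 + 1*1 = 2 + 1 = 3)
d(E) = 1 + E² - 7*E (d(E) = (E² - 7*E) + 1 = 1 + E² - 7*E)
(√(-6 + q(-5)) + d(3))*32 = (√(-6 + 3) + (1 + 3² - 7*3))*32 = (√(-3) + (1 + 9 - 21))*32 = (I*√3 - 11)*32 = (-11 + I*√3)*32 = -352 + 32*I*√3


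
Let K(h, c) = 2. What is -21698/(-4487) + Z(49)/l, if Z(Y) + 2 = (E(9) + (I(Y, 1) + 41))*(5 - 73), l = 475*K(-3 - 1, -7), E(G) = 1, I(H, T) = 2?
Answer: 3589511/2131325 ≈ 1.6842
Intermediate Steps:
l = 950 (l = 475*2 = 950)
Z(Y) = -2994 (Z(Y) = -2 + (1 + (2 + 41))*(5 - 73) = -2 + (1 + 43)*(-68) = -2 + 44*(-68) = -2 - 2992 = -2994)
-21698/(-4487) + Z(49)/l = -21698/(-4487) - 2994/950 = -21698*(-1/4487) - 2994*1/950 = 21698/4487 - 1497/475 = 3589511/2131325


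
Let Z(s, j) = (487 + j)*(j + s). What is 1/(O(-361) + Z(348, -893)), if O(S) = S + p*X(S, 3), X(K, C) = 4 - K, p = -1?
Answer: 1/220544 ≈ 4.5342e-6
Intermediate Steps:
O(S) = -4 + 2*S (O(S) = S - (4 - S) = S + (-4 + S) = -4 + 2*S)
1/(O(-361) + Z(348, -893)) = 1/((-4 + 2*(-361)) + ((-893)**2 + 487*(-893) + 487*348 - 893*348)) = 1/((-4 - 722) + (797449 - 434891 + 169476 - 310764)) = 1/(-726 + 221270) = 1/220544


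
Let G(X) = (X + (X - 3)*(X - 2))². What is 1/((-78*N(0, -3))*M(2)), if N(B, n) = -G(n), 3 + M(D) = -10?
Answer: -1/739206 ≈ -1.3528e-6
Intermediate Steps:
M(D) = -13 (M(D) = -3 - 10 = -13)
G(X) = (X + (-3 + X)*(-2 + X))²
N(B, n) = -(6 + n² - 4*n)²
1/((-78*N(0, -3))*M(2)) = 1/(-(-78)*(6 + (-3)² - 4*(-3))²*(-13)) = 1/(-(-78)*(6 + 9 + 12)²*(-13)) = 1/(-(-78)*27²*(-13)) = 1/(-(-78)*729*(-13)) = 1/(-78*(-729)*(-13)) = 1/(56862*(-13)) = 1/(-739206) = -1/739206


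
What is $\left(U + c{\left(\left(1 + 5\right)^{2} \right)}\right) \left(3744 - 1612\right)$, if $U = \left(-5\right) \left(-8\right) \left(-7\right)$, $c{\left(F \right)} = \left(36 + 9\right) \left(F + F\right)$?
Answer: $6310720$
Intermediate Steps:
$c{\left(F \right)} = 90 F$ ($c{\left(F \right)} = 45 \cdot 2 F = 90 F$)
$U = -280$ ($U = 40 \left(-7\right) = -280$)
$\left(U + c{\left(\left(1 + 5\right)^{2} \right)}\right) \left(3744 - 1612\right) = \left(-280 + 90 \left(1 + 5\right)^{2}\right) \left(3744 - 1612\right) = \left(-280 + 90 \cdot 6^{2}\right) 2132 = \left(-280 + 90 \cdot 36\right) 2132 = \left(-280 + 3240\right) 2132 = 2960 \cdot 2132 = 6310720$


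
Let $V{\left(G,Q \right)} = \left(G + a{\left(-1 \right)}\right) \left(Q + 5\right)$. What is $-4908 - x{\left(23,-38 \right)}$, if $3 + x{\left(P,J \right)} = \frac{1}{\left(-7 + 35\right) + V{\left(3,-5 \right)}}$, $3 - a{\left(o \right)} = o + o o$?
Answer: $- \frac{137341}{28} \approx -4905.0$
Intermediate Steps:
$a{\left(o \right)} = 3 - o - o^{2}$ ($a{\left(o \right)} = 3 - \left(o + o o\right) = 3 - \left(o + o^{2}\right) = 3 - o - o^{2}$)
$V{\left(G,Q \right)} = \left(3 + G\right) \left(5 + Q\right)$ ($V{\left(G,Q \right)} = \left(G - -3\right) \left(Q + 5\right) = \left(G + \left(3 + 1 - 1\right)\right) \left(5 + Q\right) = \left(G + 3\right) \left(5 + Q\right) = \left(3 + G\right) \left(5 + Q\right)$)
$x{\left(P,J \right)} = - \frac{83}{28}$ ($x{\left(P,J \right)} = -3 + \frac{1}{\left(-7 + 35\right) + \left(15 + 3 \left(-5\right) + 5 \cdot 3 + 3 \left(-5\right)\right)} = -3 + \frac{1}{28 + \left(15 - 15 + 15 - 15\right)} = -3 + \frac{1}{28 + 0} = -3 + \frac{1}{28} = - \frac{83}{28}$)
$-4908 - x{\left(23,-38 \right)} = -4908 - - \frac{83}{28} = -4908 + \frac{83}{28} = - \frac{137341}{28}$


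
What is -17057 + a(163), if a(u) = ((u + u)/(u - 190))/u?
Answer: -460541/27 ≈ -17057.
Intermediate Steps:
a(u) = 2/(-190 + u) (a(u) = ((2*u)/(-190 + u))/u = (2*u/(-190 + u))/u = 2/(-190 + u))
-17057 + a(163) = -17057 + 2/(-190 + 163) = -17057 + 2/(-27) = -17057 + 2*(-1/27) = -17057 - 2/27 = -460541/27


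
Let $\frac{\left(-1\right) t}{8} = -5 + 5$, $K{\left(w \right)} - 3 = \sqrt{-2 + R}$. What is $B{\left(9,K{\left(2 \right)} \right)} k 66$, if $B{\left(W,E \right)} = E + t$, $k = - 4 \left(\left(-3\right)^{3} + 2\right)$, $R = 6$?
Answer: $33000$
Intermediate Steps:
$K{\left(w \right)} = 5$ ($K{\left(w \right)} = 3 + \sqrt{-2 + 6} = 3 + \sqrt{4} = 3 + 2 = 5$)
$t = 0$ ($t = - 8 \left(-5 + 5\right) = \left(-8\right) 0 = 0$)
$k = 100$ ($k = - 4 \left(-27 + 2\right) = \left(-4\right) \left(-25\right) = 100$)
$B{\left(W,E \right)} = E$ ($B{\left(W,E \right)} = E + 0 = E$)
$B{\left(9,K{\left(2 \right)} \right)} k 66 = 5 \cdot 100 \cdot 66 = 500 \cdot 66 = 33000$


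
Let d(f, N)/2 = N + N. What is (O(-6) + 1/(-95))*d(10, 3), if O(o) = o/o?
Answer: 1128/95 ≈ 11.874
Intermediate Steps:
d(f, N) = 4*N (d(f, N) = 2*(N + N) = 2*(2*N) = 4*N)
O(o) = 1
(O(-6) + 1/(-95))*d(10, 3) = (1 + 1/(-95))*(4*3) = (1 - 1/95)*12 = (94/95)*12 = 1128/95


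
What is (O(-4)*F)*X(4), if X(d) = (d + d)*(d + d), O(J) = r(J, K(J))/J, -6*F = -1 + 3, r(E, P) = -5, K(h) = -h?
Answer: -80/3 ≈ -26.667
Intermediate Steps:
F = -⅓ (F = -(-1 + 3)/6 = -⅙*2 = -⅓ ≈ -0.33333)
O(J) = -5/J
X(d) = 4*d² (X(d) = (2*d)*(2*d) = 4*d²)
(O(-4)*F)*X(4) = (-5/(-4)*(-⅓))*(4*4²) = (-5*(-¼)*(-⅓))*(4*16) = ((5/4)*(-⅓))*64 = -5/12*64 = -80/3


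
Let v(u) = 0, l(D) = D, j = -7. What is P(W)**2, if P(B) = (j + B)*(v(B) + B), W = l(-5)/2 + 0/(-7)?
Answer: 9025/16 ≈ 564.06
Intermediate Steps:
W = -5/2 (W = -5/2 + 0/(-7) = -5*1/2 + 0*(-1/7) = -5/2 + 0 = -5/2 ≈ -2.5000)
P(B) = B*(-7 + B) (P(B) = (-7 + B)*(0 + B) = (-7 + B)*B = B*(-7 + B))
P(W)**2 = (-5*(-7 - 5/2)/2)**2 = (-5/2*(-19/2))**2 = (95/4)**2 = 9025/16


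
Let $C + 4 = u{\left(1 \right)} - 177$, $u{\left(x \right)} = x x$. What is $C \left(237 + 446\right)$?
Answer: $-122940$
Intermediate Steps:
$u{\left(x \right)} = x^{2}$
$C = -180$ ($C = -4 + \left(1^{2} - 177\right) = -4 + \left(1 - 177\right) = -4 - 176 = -180$)
$C \left(237 + 446\right) = - 180 \left(237 + 446\right) = \left(-180\right) 683 = -122940$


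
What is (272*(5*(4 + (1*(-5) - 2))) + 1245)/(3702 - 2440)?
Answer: -2835/1262 ≈ -2.2464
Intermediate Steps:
(272*(5*(4 + (1*(-5) - 2))) + 1245)/(3702 - 2440) = (272*(5*(4 + (-5 - 2))) + 1245)/1262 = (272*(5*(4 - 7)) + 1245)*(1/1262) = (272*(5*(-3)) + 1245)*(1/1262) = (272*(-15) + 1245)*(1/1262) = (-4080 + 1245)*(1/1262) = -2835*1/1262 = -2835/1262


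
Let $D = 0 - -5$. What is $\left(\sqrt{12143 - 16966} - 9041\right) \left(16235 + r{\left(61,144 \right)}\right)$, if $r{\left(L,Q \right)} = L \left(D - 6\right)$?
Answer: $-146229134 + 16174 i \sqrt{4823} \approx -1.4623 \cdot 10^{8} + 1.1233 \cdot 10^{6} i$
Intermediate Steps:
$D = 5$ ($D = 0 + 5 = 5$)
$r{\left(L,Q \right)} = - L$ ($r{\left(L,Q \right)} = L \left(5 - 6\right) = L \left(-1\right) = - L$)
$\left(\sqrt{12143 - 16966} - 9041\right) \left(16235 + r{\left(61,144 \right)}\right) = \left(\sqrt{12143 - 16966} - 9041\right) \left(16235 - 61\right) = \left(\sqrt{-4823} - 9041\right) \left(16235 - 61\right) = \left(i \sqrt{4823} - 9041\right) 16174 = \left(-9041 + i \sqrt{4823}\right) 16174 = -146229134 + 16174 i \sqrt{4823}$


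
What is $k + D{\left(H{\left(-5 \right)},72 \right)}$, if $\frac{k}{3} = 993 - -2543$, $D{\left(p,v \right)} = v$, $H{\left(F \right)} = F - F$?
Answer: $10680$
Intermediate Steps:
$H{\left(F \right)} = 0$
$k = 10608$ ($k = 3 \left(993 - -2543\right) = 3 \left(993 + 2543\right) = 3 \cdot 3536 = 10608$)
$k + D{\left(H{\left(-5 \right)},72 \right)} = 10608 + 72 = 10680$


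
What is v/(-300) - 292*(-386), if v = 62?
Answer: 16906769/150 ≈ 1.1271e+5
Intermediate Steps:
v/(-300) - 292*(-386) = 62/(-300) - 292*(-386) = 62*(-1/300) + 112712 = -31/150 + 112712 = 16906769/150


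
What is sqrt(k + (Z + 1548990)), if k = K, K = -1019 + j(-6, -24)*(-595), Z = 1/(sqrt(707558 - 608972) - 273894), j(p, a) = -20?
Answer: sqrt(4335034811739160601477536 - 111137518*sqrt(10954))/1667062770 ≈ 1248.9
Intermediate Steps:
Z = 1/(-273894 + 3*sqrt(10954)) (Z = 1/(sqrt(98586) - 273894) = 1/(3*sqrt(10954) - 273894) = 1/(-273894 + 3*sqrt(10954)) ≈ -3.6552e-6)
K = 10881 (K = -1019 - 20*(-595) = -1019 + 11900 = 10881)
k = 10881
sqrt(k + (Z + 1548990)) = sqrt(10881 + ((-45649/12502970775 - sqrt(10954)/25005941550) + 1548990)) = sqrt(10881 + (19366976700721601/12502970775 - sqrt(10954)/25005941550)) = sqrt(19503021525724376/12502970775 - sqrt(10954)/25005941550)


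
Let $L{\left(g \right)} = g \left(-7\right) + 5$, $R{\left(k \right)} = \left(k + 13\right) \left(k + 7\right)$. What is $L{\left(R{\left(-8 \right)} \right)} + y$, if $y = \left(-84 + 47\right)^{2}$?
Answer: $1409$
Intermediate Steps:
$y = 1369$ ($y = \left(-37\right)^{2} = 1369$)
$R{\left(k \right)} = \left(7 + k\right) \left(13 + k\right)$ ($R{\left(k \right)} = \left(13 + k\right) \left(7 + k\right) = \left(7 + k\right) \left(13 + k\right)$)
$L{\left(g \right)} = 5 - 7 g$ ($L{\left(g \right)} = - 7 g + 5 = 5 - 7 g$)
$L{\left(R{\left(-8 \right)} \right)} + y = \left(5 - 7 \left(91 + \left(-8\right)^{2} + 20 \left(-8\right)\right)\right) + 1369 = \left(5 - 7 \left(91 + 64 - 160\right)\right) + 1369 = \left(5 - -35\right) + 1369 = \left(5 + 35\right) + 1369 = 40 + 1369 = 1409$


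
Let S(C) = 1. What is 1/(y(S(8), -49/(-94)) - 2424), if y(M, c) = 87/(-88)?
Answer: -88/213399 ≈ -0.00041237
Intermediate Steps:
y(M, c) = -87/88 (y(M, c) = 87*(-1/88) = -87/88)
1/(y(S(8), -49/(-94)) - 2424) = 1/(-87/88 - 2424) = 1/(-213399/88) = -88/213399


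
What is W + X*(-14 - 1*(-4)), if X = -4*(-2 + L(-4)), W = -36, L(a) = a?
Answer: -276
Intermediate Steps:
X = 24 (X = -4*(-2 - 4) = -4*(-6) = 24)
W + X*(-14 - 1*(-4)) = -36 + 24*(-14 - 1*(-4)) = -36 + 24*(-14 + 4) = -36 + 24*(-10) = -36 - 240 = -276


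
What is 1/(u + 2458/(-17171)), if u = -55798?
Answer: -17171/958109916 ≈ -1.7922e-5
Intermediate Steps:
1/(u + 2458/(-17171)) = 1/(-55798 + 2458/(-17171)) = 1/(-55798 + 2458*(-1/17171)) = 1/(-55798 - 2458/17171) = 1/(-958109916/17171) = -17171/958109916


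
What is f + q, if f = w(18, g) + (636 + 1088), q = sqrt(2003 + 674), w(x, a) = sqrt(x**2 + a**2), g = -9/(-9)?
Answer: 1724 + sqrt(2677) + 5*sqrt(13) ≈ 1793.8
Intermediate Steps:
g = 1 (g = -9*(-1/9) = 1)
w(x, a) = sqrt(a**2 + x**2)
q = sqrt(2677) ≈ 51.740
f = 1724 + 5*sqrt(13) (f = sqrt(1**2 + 18**2) + (636 + 1088) = sqrt(1 + 324) + 1724 = sqrt(325) + 1724 = 5*sqrt(13) + 1724 = 1724 + 5*sqrt(13) ≈ 1742.0)
f + q = (1724 + 5*sqrt(13)) + sqrt(2677) = 1724 + sqrt(2677) + 5*sqrt(13)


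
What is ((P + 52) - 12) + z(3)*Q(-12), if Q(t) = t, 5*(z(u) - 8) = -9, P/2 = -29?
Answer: -462/5 ≈ -92.400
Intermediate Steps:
P = -58 (P = 2*(-29) = -58)
z(u) = 31/5 (z(u) = 8 + (⅕)*(-9) = 8 - 9/5 = 31/5)
((P + 52) - 12) + z(3)*Q(-12) = ((-58 + 52) - 12) + (31/5)*(-12) = (-6 - 12) - 372/5 = -18 - 372/5 = -462/5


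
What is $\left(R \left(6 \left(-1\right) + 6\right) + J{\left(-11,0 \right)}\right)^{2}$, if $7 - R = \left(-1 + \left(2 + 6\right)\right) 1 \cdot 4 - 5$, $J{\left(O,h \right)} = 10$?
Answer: $100$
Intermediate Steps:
$R = -16$ ($R = 7 - \left(\left(-1 + \left(2 + 6\right)\right) 1 \cdot 4 - 5\right) = 7 - \left(\left(-1 + 8\right) 1 \cdot 4 - 5\right) = 7 - \left(7 \cdot 1 \cdot 4 - 5\right) = 7 - \left(7 \cdot 4 - 5\right) = 7 - \left(28 - 5\right) = 7 - 23 = -16$)
$\left(R \left(6 \left(-1\right) + 6\right) + J{\left(-11,0 \right)}\right)^{2} = \left(- 16 \left(6 \left(-1\right) + 6\right) + 10\right)^{2} = \left(- 16 \left(-6 + 6\right) + 10\right)^{2} = \left(\left(-16\right) 0 + 10\right)^{2} = \left(0 + 10\right)^{2} = 10^{2} = 100$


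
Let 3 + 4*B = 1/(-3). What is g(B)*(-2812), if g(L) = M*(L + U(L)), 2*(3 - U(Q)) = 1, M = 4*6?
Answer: -112480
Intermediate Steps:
M = 24
B = -⅚ (B = -¾ + (¼)/(-3) = -¾ + (¼)*(-⅓) = -¾ - 1/12 = -⅚ ≈ -0.83333)
U(Q) = 5/2 (U(Q) = 3 - ½*1 = 3 - ½ = 5/2)
g(L) = 60 + 24*L (g(L) = 24*(L + 5/2) = 24*(5/2 + L) = 60 + 24*L)
g(B)*(-2812) = (60 + 24*(-⅚))*(-2812) = (60 - 20)*(-2812) = 40*(-2812) = -112480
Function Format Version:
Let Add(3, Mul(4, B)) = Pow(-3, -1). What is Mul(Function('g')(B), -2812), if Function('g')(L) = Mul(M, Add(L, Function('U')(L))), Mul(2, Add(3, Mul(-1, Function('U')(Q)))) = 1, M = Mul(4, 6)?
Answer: -112480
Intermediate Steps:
M = 24
B = Rational(-5, 6) (B = Add(Rational(-3, 4), Mul(Rational(1, 4), Pow(-3, -1))) = Add(Rational(-3, 4), Mul(Rational(1, 4), Rational(-1, 3))) = Add(Rational(-3, 4), Rational(-1, 12)) = Rational(-5, 6) ≈ -0.83333)
Function('U')(Q) = Rational(5, 2) (Function('U')(Q) = Add(3, Mul(Rational(-1, 2), 1)) = Add(3, Rational(-1, 2)) = Rational(5, 2))
Function('g')(L) = Add(60, Mul(24, L)) (Function('g')(L) = Mul(24, Add(L, Rational(5, 2))) = Mul(24, Add(Rational(5, 2), L)) = Add(60, Mul(24, L)))
Mul(Function('g')(B), -2812) = Mul(Add(60, Mul(24, Rational(-5, 6))), -2812) = Mul(Add(60, -20), -2812) = Mul(40, -2812) = -112480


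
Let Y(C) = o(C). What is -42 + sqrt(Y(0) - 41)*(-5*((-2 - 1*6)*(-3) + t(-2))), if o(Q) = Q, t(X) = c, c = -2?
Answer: -42 - 110*I*sqrt(41) ≈ -42.0 - 704.34*I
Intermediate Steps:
t(X) = -2
Y(C) = C
-42 + sqrt(Y(0) - 41)*(-5*((-2 - 1*6)*(-3) + t(-2))) = -42 + sqrt(0 - 41)*(-5*((-2 - 1*6)*(-3) - 2)) = -42 + sqrt(-41)*(-5*((-2 - 6)*(-3) - 2)) = -42 + (I*sqrt(41))*(-5*(-8*(-3) - 2)) = -42 + (I*sqrt(41))*(-5*(24 - 2)) = -42 + (I*sqrt(41))*(-5*22) = -42 + (I*sqrt(41))*(-110) = -42 - 110*I*sqrt(41)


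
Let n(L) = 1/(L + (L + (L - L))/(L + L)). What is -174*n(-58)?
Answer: 348/115 ≈ 3.0261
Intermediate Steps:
n(L) = 1/(½ + L) (n(L) = 1/(L + (L + 0)/((2*L))) = 1/(L + L*(1/(2*L))) = 1/(L + ½) = 1/(½ + L))
-174*n(-58) = -348/(1 + 2*(-58)) = -348/(1 - 116) = -348/(-115) = -348*(-1)/115 = -174*(-2/115) = 348/115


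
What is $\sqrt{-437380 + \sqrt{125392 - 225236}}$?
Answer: $\sqrt{-437380 + 2 i \sqrt{24961}} \approx 0.239 + 661.35 i$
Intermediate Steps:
$\sqrt{-437380 + \sqrt{125392 - 225236}} = \sqrt{-437380 + \sqrt{-99844}} = \sqrt{-437380 + 2 i \sqrt{24961}}$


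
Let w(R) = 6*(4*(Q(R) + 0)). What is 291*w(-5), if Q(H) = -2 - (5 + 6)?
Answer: -90792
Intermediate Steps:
Q(H) = -13 (Q(H) = -2 - 1*11 = -2 - 11 = -13)
w(R) = -312 (w(R) = 6*(4*(-13 + 0)) = 6*(4*(-13)) = 6*(-52) = -312)
291*w(-5) = 291*(-312) = -90792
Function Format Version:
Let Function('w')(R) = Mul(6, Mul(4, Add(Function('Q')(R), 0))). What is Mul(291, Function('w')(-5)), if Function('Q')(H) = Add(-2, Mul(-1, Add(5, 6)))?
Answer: -90792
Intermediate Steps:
Function('Q')(H) = -13 (Function('Q')(H) = Add(-2, Mul(-1, 11)) = Add(-2, -11) = -13)
Function('w')(R) = -312 (Function('w')(R) = Mul(6, Mul(4, Add(-13, 0))) = Mul(6, Mul(4, -13)) = Mul(6, -52) = -312)
Mul(291, Function('w')(-5)) = Mul(291, -312) = -90792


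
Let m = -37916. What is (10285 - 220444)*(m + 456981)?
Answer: -88070281335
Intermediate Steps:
(10285 - 220444)*(m + 456981) = (10285 - 220444)*(-37916 + 456981) = -210159*419065 = -88070281335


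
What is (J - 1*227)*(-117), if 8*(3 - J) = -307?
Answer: 173745/8 ≈ 21718.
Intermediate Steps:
J = 331/8 (J = 3 - ⅛*(-307) = 3 + 307/8 = 331/8 ≈ 41.375)
(J - 1*227)*(-117) = (331/8 - 1*227)*(-117) = (331/8 - 227)*(-117) = -1485/8*(-117) = 173745/8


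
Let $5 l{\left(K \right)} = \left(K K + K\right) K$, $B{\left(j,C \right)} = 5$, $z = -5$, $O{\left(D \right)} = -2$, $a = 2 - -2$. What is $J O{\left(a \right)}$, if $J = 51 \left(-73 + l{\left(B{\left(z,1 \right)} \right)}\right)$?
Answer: $4386$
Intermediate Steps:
$a = 4$ ($a = 2 + 2 = 4$)
$l{\left(K \right)} = \frac{K \left(K + K^{2}\right)}{5}$ ($l{\left(K \right)} = \frac{\left(K K + K\right) K}{5} = \frac{\left(K^{2} + K\right) K}{5} = \frac{\left(K + K^{2}\right) K}{5} = \frac{K \left(K + K^{2}\right)}{5}$)
$J = -2193$ ($J = 51 \left(-73 + \frac{5^{2} \left(1 + 5\right)}{5}\right) = 51 \left(-73 + \frac{1}{5} \cdot 25 \cdot 6\right) = 51 \left(-73 + 30\right) = 51 \left(-43\right) = -2193$)
$J O{\left(a \right)} = \left(-2193\right) \left(-2\right) = 4386$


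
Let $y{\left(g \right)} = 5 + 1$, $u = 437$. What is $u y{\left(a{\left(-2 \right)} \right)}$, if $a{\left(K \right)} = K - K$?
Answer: $2622$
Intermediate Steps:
$a{\left(K \right)} = 0$
$y{\left(g \right)} = 6$
$u y{\left(a{\left(-2 \right)} \right)} = 437 \cdot 6 = 2622$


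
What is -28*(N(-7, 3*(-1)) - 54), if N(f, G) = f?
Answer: 1708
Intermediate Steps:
-28*(N(-7, 3*(-1)) - 54) = -28*(-7 - 54) = -28*(-61) = 1708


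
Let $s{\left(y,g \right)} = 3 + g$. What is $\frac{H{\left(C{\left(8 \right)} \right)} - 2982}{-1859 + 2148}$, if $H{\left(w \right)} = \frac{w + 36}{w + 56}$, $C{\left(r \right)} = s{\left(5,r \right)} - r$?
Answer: $- \frac{10347}{1003} \approx -10.316$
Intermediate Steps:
$C{\left(r \right)} = 3$ ($C{\left(r \right)} = \left(3 + r\right) - r = 3$)
$H{\left(w \right)} = \frac{36 + w}{56 + w}$
$\frac{H{\left(C{\left(8 \right)} \right)} - 2982}{-1859 + 2148} = \frac{\frac{36 + 3}{56 + 3} - 2982}{-1859 + 2148} = \frac{\frac{1}{59} \cdot 39 - 2982}{289} = \left(\frac{1}{59} \cdot 39 - 2982\right) \frac{1}{289} = \left(\frac{39}{59} - 2982\right) \frac{1}{289} = \left(- \frac{175899}{59}\right) \frac{1}{289} = - \frac{10347}{1003}$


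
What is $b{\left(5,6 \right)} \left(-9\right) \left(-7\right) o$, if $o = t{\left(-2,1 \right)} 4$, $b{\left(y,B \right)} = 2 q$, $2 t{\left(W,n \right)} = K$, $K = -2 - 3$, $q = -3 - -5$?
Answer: $-2520$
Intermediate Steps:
$q = 2$ ($q = -3 + 5 = 2$)
$K = -5$
$t{\left(W,n \right)} = - \frac{5}{2}$ ($t{\left(W,n \right)} = \frac{1}{2} \left(-5\right) = - \frac{5}{2}$)
$b{\left(y,B \right)} = 4$ ($b{\left(y,B \right)} = 2 \cdot 2 = 4$)
$o = -10$ ($o = \left(- \frac{5}{2}\right) 4 = -10$)
$b{\left(5,6 \right)} \left(-9\right) \left(-7\right) o = 4 \left(-9\right) \left(-7\right) \left(-10\right) = \left(-36\right) \left(-7\right) \left(-10\right) = 252 \left(-10\right) = -2520$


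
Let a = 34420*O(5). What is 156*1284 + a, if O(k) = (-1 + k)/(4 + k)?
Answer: 1940416/9 ≈ 2.1560e+5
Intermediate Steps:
O(k) = (-1 + k)/(4 + k)
a = 137680/9 (a = 34420*((-1 + 5)/(4 + 5)) = 34420*(4/9) = 137680/9 ≈ 15298.)
156*1284 + a = 156*1284 + 137680/9 = 200304 + 137680/9 = 1940416/9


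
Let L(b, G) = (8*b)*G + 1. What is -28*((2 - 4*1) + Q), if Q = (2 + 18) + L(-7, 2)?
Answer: 2604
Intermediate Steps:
L(b, G) = 1 + 8*G*b (L(b, G) = 8*G*b + 1 = 1 + 8*G*b)
Q = -91 (Q = (2 + 18) + (1 + 8*2*(-7)) = 20 + (1 - 112) = 20 - 111 = -91)
-28*((2 - 4*1) + Q) = -28*((2 - 4*1) - 91) = -28*((2 - 4) - 91) = -28*(-2 - 91) = -28*(-93) = 2604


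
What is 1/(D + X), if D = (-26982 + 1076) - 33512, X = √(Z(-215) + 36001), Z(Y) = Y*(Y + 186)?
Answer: -29709/1765228244 - √10559/1765228244 ≈ -1.6888e-5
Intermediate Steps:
Z(Y) = Y*(186 + Y)
X = 2*√10559 (X = √(-215*(186 - 215) + 36001) = √(-215*(-29) + 36001) = √(6235 + 36001) = √42236 = 2*√10559 ≈ 205.51)
D = -59418 (D = -25906 - 33512 = -59418)
1/(D + X) = 1/(-59418 + 2*√10559)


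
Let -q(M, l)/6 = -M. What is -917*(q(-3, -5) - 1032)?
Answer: 962850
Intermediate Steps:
q(M, l) = 6*M (q(M, l) = -(-6)*M = 6*M)
-917*(q(-3, -5) - 1032) = -917*(6*(-3) - 1032) = -917*(-18 - 1032) = -917*(-1050) = 962850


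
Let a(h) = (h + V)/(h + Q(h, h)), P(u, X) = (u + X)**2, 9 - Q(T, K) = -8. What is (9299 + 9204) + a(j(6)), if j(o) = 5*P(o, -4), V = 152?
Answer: 684783/37 ≈ 18508.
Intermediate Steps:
Q(T, K) = 17 (Q(T, K) = 9 - 1*(-8) = 9 + 8 = 17)
P(u, X) = (X + u)**2
j(o) = 5*(-4 + o)**2
a(h) = (152 + h)/(17 + h) (a(h) = (h + 152)/(h + 17) = (152 + h)/(17 + h))
(9299 + 9204) + a(j(6)) = (9299 + 9204) + (152 + 5*(-4 + 6)**2)/(17 + 5*(-4 + 6)**2) = 18503 + (152 + 5*2**2)/(17 + 5*2**2) = 18503 + (152 + 5*4)/(17 + 5*4) = 18503 + (152 + 20)/(17 + 20) = 18503 + 172/37 = 684783/37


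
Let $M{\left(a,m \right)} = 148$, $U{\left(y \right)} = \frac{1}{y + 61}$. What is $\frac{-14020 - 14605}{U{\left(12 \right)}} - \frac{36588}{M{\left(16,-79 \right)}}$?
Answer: $- \frac{77325272}{37} \approx -2.0899 \cdot 10^{6}$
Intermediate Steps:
$U{\left(y \right)} = \frac{1}{61 + y}$
$\frac{-14020 - 14605}{U{\left(12 \right)}} - \frac{36588}{M{\left(16,-79 \right)}} = \frac{-14020 - 14605}{\frac{1}{61 + 12}} - \frac{36588}{148} = \frac{-14020 - 14605}{\frac{1}{73}} - \frac{9147}{37} = - 28625 \frac{1}{\frac{1}{73}} - \frac{9147}{37} = \left(-28625\right) 73 - \frac{9147}{37} = -2089625 - \frac{9147}{37} = - \frac{77325272}{37}$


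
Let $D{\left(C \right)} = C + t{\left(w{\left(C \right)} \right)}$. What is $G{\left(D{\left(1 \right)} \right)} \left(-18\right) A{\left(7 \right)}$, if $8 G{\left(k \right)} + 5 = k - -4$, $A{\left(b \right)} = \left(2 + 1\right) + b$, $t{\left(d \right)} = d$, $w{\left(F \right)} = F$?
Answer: $- \frac{45}{2} \approx -22.5$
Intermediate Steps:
$D{\left(C \right)} = 2 C$ ($D{\left(C \right)} = C + C = 2 C$)
$A{\left(b \right)} = 3 + b$
$G{\left(k \right)} = - \frac{1}{8} + \frac{k}{8}$ ($G{\left(k \right)} = - \frac{5}{8} + \frac{k - -4}{8} = - \frac{5}{8} + \frac{k + 4}{8} = - \frac{5}{8} + \frac{4 + k}{8} = - \frac{5}{8} + \left(\frac{1}{2} + \frac{k}{8}\right) = - \frac{1}{8} + \frac{k}{8}$)
$G{\left(D{\left(1 \right)} \right)} \left(-18\right) A{\left(7 \right)} = \left(- \frac{1}{8} + \frac{2 \cdot 1}{8}\right) \left(-18\right) \left(3 + 7\right) = \left(- \frac{1}{8} + \frac{1}{8} \cdot 2\right) \left(-18\right) 10 = \left(- \frac{1}{8} + \frac{1}{4}\right) \left(-18\right) 10 = \frac{1}{8} \left(-18\right) 10 = \left(- \frac{9}{4}\right) 10 = - \frac{45}{2}$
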